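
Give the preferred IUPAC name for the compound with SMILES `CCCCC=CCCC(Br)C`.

The longest carbon chain that includes the multiple bond has 10 carbons, so the parent hydride is decane.
There is one C=C double bond, indicated by the ending -ene.
Choose the numbering such that the substituent locant set {2} is lower than {9} at the first point of difference.
This places the double bond between C-5 and C-6; a bromo group at C-2.
Putting it together: 2-bromodec-5-ene.

2-bromodec-5-ene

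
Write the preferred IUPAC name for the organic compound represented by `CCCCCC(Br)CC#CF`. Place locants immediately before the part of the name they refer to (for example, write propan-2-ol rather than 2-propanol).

The longest chain bearing the multiple bond is 9 carbons long (nonane).
There is one C≡C triple bond, indicated by the ending -yne.
The numbering direction is chosen so that numbering from this end puts the triple bond at C-1 rather than C-8.
That gives the triple bond between C-1 and C-2; a bromo group at C-4; a fluoro group at C-1.
Substituent prefixes are cited in alphabetical order (multiplying prefixes like di-/tri- are ignored for ordering).
Putting it together: 4-bromo-1-fluoronon-1-yne.

4-bromo-1-fluoronon-1-yne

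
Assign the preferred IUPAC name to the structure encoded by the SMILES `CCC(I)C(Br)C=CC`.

4-bromo-5-iodohept-2-ene

The longest chain bearing the multiple bond is 7 carbons long (heptane).
There is one C=C double bond, indicated by the ending -ene.
Choose the numbering such that numbering from this end puts the double bond at C-2 rather than C-5.
That gives the double bond between C-2 and C-3; a bromo group at C-4; an iodo group at C-5.
Substituent prefixes are cited in alphabetical order (multiplying prefixes like di-/tri- are ignored for ordering).
Assembling the pieces gives 4-bromo-5-iodohept-2-ene.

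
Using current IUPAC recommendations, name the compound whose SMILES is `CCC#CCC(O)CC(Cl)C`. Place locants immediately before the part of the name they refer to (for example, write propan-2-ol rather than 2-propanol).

The longest chain bearing the –OH group and the multiple bond is 9 carbons long (nonane).
The highest-priority functional group is an alcohol (–OH), so the name ends in -ol.
A C≡C triple bond in the chain gives the infix -yne-.
The numbering direction is chosen so that numbering from this end puts the hydroxyl group at C-4 rather than C-6.
That gives the hydroxyl at C-4; the triple bond between C-6 and C-7; a chloro group at C-2.
Putting it together: 2-chloronon-6-yn-4-ol.

2-chloronon-6-yn-4-ol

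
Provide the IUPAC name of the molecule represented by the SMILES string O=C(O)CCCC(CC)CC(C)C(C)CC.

The longest chain bearing the –COOH group is 10 carbons long (decane).
A carboxylic acid (terminal –COOH) is the principal characteristic group, giving the suffix -oic acid.
Choose the numbering such that the carboxylic acid carbon is C-1 by definition.
This places an ethyl group at C-5; methyl groups at C-7 and C-8.
Prefixes are listed alphabetically: ethyl, methyl.
Assembling the pieces gives 5-ethyl-7,8-dimethyldecanoic acid.

5-ethyl-7,8-dimethyldecanoic acid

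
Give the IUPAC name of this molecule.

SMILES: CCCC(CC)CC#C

The longest carbon chain that includes the multiple bond has 7 carbons, so the parent hydride is heptane.
There is one C≡C triple bond, indicated by the ending -yne.
Choose the numbering such that numbering from this end puts the triple bond at C-1 rather than C-6.
With this numbering: the triple bond between C-1 and C-2; an ethyl group at C-4.
Putting it together: 4-ethylhept-1-yne.

4-ethylhept-1-yne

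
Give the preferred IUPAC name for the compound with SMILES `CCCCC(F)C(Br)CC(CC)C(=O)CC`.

The longest chain bearing the carbonyl is 11 carbons long (undecane).
The highest-priority functional group is a ketone (C=O on an internal carbon), so the name ends in -one.
The numbering direction is chosen so that numbering from this end puts the carbonyl group at C-3 rather than C-9.
With this numbering: the carbonyl at C-3; a bromo group at C-6; an ethyl group at C-4; a fluoro group at C-7.
Prefixes are listed alphabetically: bromo, ethyl, fluoro.
Assembling the pieces gives 6-bromo-4-ethyl-7-fluoroundecan-3-one.

6-bromo-4-ethyl-7-fluoroundecan-3-one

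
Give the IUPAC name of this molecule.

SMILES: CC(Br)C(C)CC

2-bromo-3-methylpentane

The parent chain contains 5 carbons (pentane).
Number the chain so that the substituent locant set {2,3} is lower than {3,4} at the first point of difference.
That gives a bromo group at C-2; a methyl group at C-3.
Substituent prefixes are cited in alphabetical order (multiplying prefixes like di-/tri- are ignored for ordering).
The name is 2-bromo-3-methylpentane.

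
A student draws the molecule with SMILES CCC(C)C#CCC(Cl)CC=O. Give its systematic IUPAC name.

The longest chain bearing the –CHO group and the multiple bond is 9 carbons long (nonane).
An aldehyde (terminal –CHO) is the principal characteristic group, giving the suffix -al.
The chain contains a C≡C triple bond, so the unsaturation ending is -yne.
The numbering direction is chosen so that the aldehyde carbon is C-1 by definition.
With this numbering: the triple bond between C-5 and C-6; a chloro group at C-3; a methyl group at C-7.
Substituent prefixes are cited in alphabetical order (multiplying prefixes like di-/tri- are ignored for ordering).
Putting it together: 3-chloro-7-methylnon-5-ynal.

3-chloro-7-methylnon-5-ynal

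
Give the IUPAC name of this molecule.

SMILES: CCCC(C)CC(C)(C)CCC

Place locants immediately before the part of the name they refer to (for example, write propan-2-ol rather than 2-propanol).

The parent chain contains 9 carbons (nonane).
Choose the numbering such that the substituent locant set {4,4,6} is lower than {4,6,6} at the first point of difference.
That gives methyl groups at C-4 (×2) and C-6.
Assembling the pieces gives 4,4,6-trimethylnonane.

4,4,6-trimethylnonane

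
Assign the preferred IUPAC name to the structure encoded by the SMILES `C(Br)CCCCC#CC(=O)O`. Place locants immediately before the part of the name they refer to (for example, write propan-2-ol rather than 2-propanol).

8-bromooct-2-ynoic acid

The longest carbon chain that includes the –COOH group and the multiple bond has 8 carbons, so the parent hydride is octane.
A carboxylic acid (terminal –COOH) is the principal characteristic group, giving the suffix -oic acid.
The chain contains a C≡C triple bond, so the unsaturation ending is -yne.
The numbering direction is chosen so that the carboxylic acid carbon is C-1 by definition.
With this numbering: the triple bond between C-2 and C-3; a bromo group at C-8.
Putting it together: 8-bromooct-2-ynoic acid.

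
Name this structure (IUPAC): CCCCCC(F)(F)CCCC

5,5-difluorodecane

The longest continuous carbon chain has 10 atoms, so the parent hydride is decane.
Choose the numbering such that the substituent locant set {5,5} is lower than {6,6} at the first point of difference.
With this numbering: two fluoro groups at C-5.
The name is 5,5-difluorodecane.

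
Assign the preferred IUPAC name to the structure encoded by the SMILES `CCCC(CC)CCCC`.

The parent chain contains 8 carbons (octane).
Number the chain so that the substituent locant set {4} is lower than {5} at the first point of difference.
With this numbering: an ethyl group at C-4.
Assembling the pieces gives 4-ethyloctane.

4-ethyloctane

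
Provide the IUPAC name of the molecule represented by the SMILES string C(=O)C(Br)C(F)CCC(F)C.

2-bromo-3,6-difluoroheptanal

The longest chain bearing the –CHO group is 7 carbons long (heptane).
The principal characteristic group is an aldehyde (terminal –CHO), named with the suffix -al.
The numbering direction is chosen so that the aldehyde carbon is C-1 by definition.
With this numbering: a bromo group at C-2; fluoro groups at C-3 and C-6.
Prefixes are listed alphabetically: bromo, fluoro.
Assembling the pieces gives 2-bromo-3,6-difluoroheptanal.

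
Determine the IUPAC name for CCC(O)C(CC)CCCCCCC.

4-ethylundecan-3-ol

The longest chain bearing the –OH group is 11 carbons long (undecane).
The principal characteristic group is an alcohol (–OH), named with the suffix -ol.
The numbering direction is chosen so that numbering from this end puts the hydroxyl group at C-3 rather than C-9.
This places the hydroxyl at C-3; an ethyl group at C-4.
The name is 4-ethylundecan-3-ol.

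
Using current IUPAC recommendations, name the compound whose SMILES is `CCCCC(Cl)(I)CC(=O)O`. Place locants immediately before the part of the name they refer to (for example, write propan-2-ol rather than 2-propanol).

The longest chain bearing the –COOH group is 7 carbons long (heptane).
The highest-priority functional group is a carboxylic acid (terminal –COOH), so the name ends in -oic acid.
The numbering direction is chosen so that the carboxylic acid carbon is C-1 by definition.
That gives a chloro group at C-3; an iodo group at C-3.
The substituents are ordered alphabetically, ignoring any di-/tri- multipliers.
Assembling the pieces gives 3-chloro-3-iodoheptanoic acid.

3-chloro-3-iodoheptanoic acid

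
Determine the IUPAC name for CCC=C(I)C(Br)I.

The longest carbon chain that includes the multiple bond has 5 carbons, so the parent hydride is pentane.
The chain contains a C=C double bond, so the unsaturation ending is -ene.
Choose the numbering such that numbering from this end puts the double bond at C-2 rather than C-3.
This places the double bond between C-2 and C-3; a bromo group at C-1; iodo groups at C-1 and C-2.
Substituent prefixes are cited in alphabetical order (multiplying prefixes like di-/tri- are ignored for ordering).
Assembling the pieces gives 1-bromo-1,2-diiodopent-2-ene.

1-bromo-1,2-diiodopent-2-ene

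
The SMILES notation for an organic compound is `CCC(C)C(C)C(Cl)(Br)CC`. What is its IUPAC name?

The parent chain contains 7 carbons (heptane).
Number the chain so that the substituent locant set {3,3,4,5} is lower than {3,4,5,5} at the first point of difference.
This places a bromo group at C-3; a chloro group at C-3; methyl groups at C-4 and C-5.
The substituents are ordered alphabetically, ignoring any di-/tri- multipliers.
The name is 3-bromo-3-chloro-4,5-dimethylheptane.

3-bromo-3-chloro-4,5-dimethylheptane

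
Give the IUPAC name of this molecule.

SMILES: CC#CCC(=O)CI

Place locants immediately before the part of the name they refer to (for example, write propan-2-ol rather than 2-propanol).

1-iodohex-4-yn-2-one

The longest chain bearing the carbonyl and the multiple bond is 6 carbons long (hexane).
A ketone (C=O on an internal carbon) is the principal characteristic group, giving the suffix -one.
There is one C≡C triple bond, indicated by the ending -yne.
Choose the numbering such that numbering from this end puts the carbonyl group at C-2 rather than C-5.
With this numbering: the carbonyl at C-2; the triple bond between C-4 and C-5; an iodo group at C-1.
The name is 1-iodohex-4-yn-2-one.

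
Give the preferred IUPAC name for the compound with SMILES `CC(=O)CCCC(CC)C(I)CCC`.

The longest carbon chain that includes the carbonyl has 10 carbons, so the parent hydride is decane.
A ketone (C=O on an internal carbon) is the principal characteristic group, giving the suffix -one.
Number the chain so that numbering from this end puts the carbonyl group at C-2 rather than C-9.
With this numbering: the carbonyl at C-2; an ethyl group at C-6; an iodo group at C-7.
Prefixes are listed alphabetically: ethyl, iodo.
Putting it together: 6-ethyl-7-iododecan-2-one.

6-ethyl-7-iododecan-2-one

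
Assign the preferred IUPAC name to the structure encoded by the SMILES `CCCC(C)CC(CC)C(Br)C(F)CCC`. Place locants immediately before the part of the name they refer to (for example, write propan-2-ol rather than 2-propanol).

5-bromo-6-ethyl-4-fluoro-8-methylundecane

The parent chain contains 11 carbons (undecane).
Choose the numbering such that the substituent locant set {4,5,6,8} is lower than {4,6,7,8} at the first point of difference.
That gives a bromo group at C-5; an ethyl group at C-6; a fluoro group at C-4; a methyl group at C-8.
The substituents are ordered alphabetically, ignoring any di-/tri- multipliers.
The name is 5-bromo-6-ethyl-4-fluoro-8-methylundecane.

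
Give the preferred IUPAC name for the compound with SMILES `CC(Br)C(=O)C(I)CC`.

2-bromo-4-iodohexan-3-one

The longest carbon chain that includes the carbonyl has 6 carbons, so the parent hydride is hexane.
The highest-priority functional group is a ketone (C=O on an internal carbon), so the name ends in -one.
The numbering direction is chosen so that numbering from this end puts the carbonyl group at C-3 rather than C-4.
That gives the carbonyl at C-3; a bromo group at C-2; an iodo group at C-4.
The substituents are ordered alphabetically, ignoring any di-/tri- multipliers.
Assembling the pieces gives 2-bromo-4-iodohexan-3-one.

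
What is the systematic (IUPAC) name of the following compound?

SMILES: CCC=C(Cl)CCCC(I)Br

8-bromo-4-chloro-8-iodooct-3-ene

The longest chain bearing the multiple bond is 8 carbons long (octane).
There is one C=C double bond, indicated by the ending -ene.
Number the chain so that numbering from this end puts the double bond at C-3 rather than C-5.
With this numbering: the double bond between C-3 and C-4; a bromo group at C-8; a chloro group at C-4; an iodo group at C-8.
Substituent prefixes are cited in alphabetical order (multiplying prefixes like di-/tri- are ignored for ordering).
The name is 8-bromo-4-chloro-8-iodooct-3-ene.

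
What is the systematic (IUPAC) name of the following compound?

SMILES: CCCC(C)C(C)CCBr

1-bromo-3,4-dimethylheptane

The longest carbon chain is 7 atoms: the parent is heptane.
The numbering direction is chosen so that the substituent locant set {1,3,4} is lower than {4,5,7} at the first point of difference.
This places a bromo group at C-1; methyl groups at C-3 and C-4.
Prefixes are listed alphabetically: bromo, methyl.
Putting it together: 1-bromo-3,4-dimethylheptane.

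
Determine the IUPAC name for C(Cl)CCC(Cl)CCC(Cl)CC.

1,4,7-trichlorononane

The parent chain contains 9 carbons (nonane).
Choose the numbering such that the substituent locant set {1,4,7} is lower than {3,6,9} at the first point of difference.
This places chloro groups at C-1 and C-4 and C-7.
Assembling the pieces gives 1,4,7-trichlorononane.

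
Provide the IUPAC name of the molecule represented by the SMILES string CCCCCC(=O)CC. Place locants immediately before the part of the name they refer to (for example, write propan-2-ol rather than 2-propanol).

The longest chain bearing the carbonyl is 8 carbons long (octane).
The highest-priority functional group is a ketone (C=O on an internal carbon), so the name ends in -one.
Choose the numbering such that numbering from this end puts the carbonyl group at C-3 rather than C-6.
With this numbering: the carbonyl at C-3.
The name is octan-3-one.

octan-3-one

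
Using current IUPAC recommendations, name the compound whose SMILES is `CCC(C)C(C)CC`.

3,4-dimethylhexane

The longest continuous carbon chain has 6 atoms, so the parent hydride is hexane.
Numbering from either end gives identical locants here.
That gives methyl groups at C-3 and C-4.
Assembling the pieces gives 3,4-dimethylhexane.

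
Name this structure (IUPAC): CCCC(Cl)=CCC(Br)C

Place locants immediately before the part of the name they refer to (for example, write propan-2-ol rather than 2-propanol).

2-bromo-5-chlorooct-4-ene

The longest carbon chain that includes the multiple bond has 8 carbons, so the parent hydride is octane.
A C=C double bond in the chain gives the infix -ene-.
Choose the numbering such that the substituent locant set {2,5} is lower than {4,7} at the first point of difference.
This places the double bond between C-4 and C-5; a bromo group at C-2; a chloro group at C-5.
Prefixes are listed alphabetically: bromo, chloro.
Putting it together: 2-bromo-5-chlorooct-4-ene.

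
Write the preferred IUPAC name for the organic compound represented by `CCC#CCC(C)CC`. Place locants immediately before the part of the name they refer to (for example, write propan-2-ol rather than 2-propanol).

The longest carbon chain that includes the multiple bond has 8 carbons, so the parent hydride is octane.
A C≡C triple bond in the chain gives the infix -yne-.
Number the chain so that numbering from this end puts the triple bond at C-3 rather than C-5.
That gives the triple bond between C-3 and C-4; a methyl group at C-6.
Assembling the pieces gives 6-methyloct-3-yne.

6-methyloct-3-yne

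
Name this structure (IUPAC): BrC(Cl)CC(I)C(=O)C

Counting along the main chain through the carbonyl gives 5 carbons: the parent is pentane.
A ketone (C=O on an internal carbon) is the principal characteristic group, giving the suffix -one.
The numbering direction is chosen so that numbering from this end puts the carbonyl group at C-2 rather than C-4.
This places the carbonyl at C-2; a bromo group at C-5; a chloro group at C-5; an iodo group at C-3.
Prefixes are listed alphabetically: bromo, chloro, iodo.
Assembling the pieces gives 5-bromo-5-chloro-3-iodopentan-2-one.

5-bromo-5-chloro-3-iodopentan-2-one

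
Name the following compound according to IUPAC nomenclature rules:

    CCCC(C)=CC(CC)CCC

6-ethyl-4-methylnon-4-ene

The longest carbon chain that includes the multiple bond has 9 carbons, so the parent hydride is nonane.
A C=C double bond in the chain gives the infix -ene-.
Number the chain so that numbering from this end puts the double bond at C-4 rather than C-5.
With this numbering: the double bond between C-4 and C-5; an ethyl group at C-6; a methyl group at C-4.
The substituents are ordered alphabetically, ignoring any di-/tri- multipliers.
The name is 6-ethyl-4-methylnon-4-ene.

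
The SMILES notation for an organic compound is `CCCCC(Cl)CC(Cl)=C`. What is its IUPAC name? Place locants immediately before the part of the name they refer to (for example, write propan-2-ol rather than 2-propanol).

2,4-dichlorooct-1-ene

The longest carbon chain that includes the multiple bond has 8 carbons, so the parent hydride is octane.
A C=C double bond in the chain gives the infix -ene-.
The numbering direction is chosen so that numbering from this end puts the double bond at C-1 rather than C-7.
That gives the double bond between C-1 and C-2; chloro groups at C-2 and C-4.
Putting it together: 2,4-dichlorooct-1-ene.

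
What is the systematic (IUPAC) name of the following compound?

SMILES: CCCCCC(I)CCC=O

The longest chain bearing the –CHO group is 9 carbons long (nonane).
An aldehyde (terminal –CHO) is the principal characteristic group, giving the suffix -al.
Number the chain so that the aldehyde carbon is C-1 by definition.
That gives an iodo group at C-4.
The name is 4-iodononanal.

4-iodononanal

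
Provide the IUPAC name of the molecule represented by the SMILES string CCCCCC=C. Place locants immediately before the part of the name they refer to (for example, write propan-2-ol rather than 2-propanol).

The longest chain bearing the multiple bond is 7 carbons long (heptane).
A C=C double bond in the chain gives the infix -ene-.
The numbering direction is chosen so that numbering from this end puts the double bond at C-1 rather than C-6.
That gives the double bond between C-1 and C-2.
The name is hept-1-ene.

hept-1-ene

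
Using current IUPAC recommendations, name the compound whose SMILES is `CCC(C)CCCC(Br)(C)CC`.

3-bromo-3,7-dimethylnonane

The parent chain contains 9 carbons (nonane).
Choose the numbering such that the substituent locant set {3,3,7} is lower than {3,7,7} at the first point of difference.
This places a bromo group at C-3; methyl groups at C-3 and C-7.
The substituents are ordered alphabetically, ignoring any di-/tri- multipliers.
Assembling the pieces gives 3-bromo-3,7-dimethylnonane.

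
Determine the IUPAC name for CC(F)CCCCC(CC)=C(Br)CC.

3-bromo-4-ethyl-9-fluorodec-3-ene

The longest chain bearing the multiple bond is 10 carbons long (decane).
The chain contains a C=C double bond, so the unsaturation ending is -ene.
Choose the numbering such that numbering from this end puts the double bond at C-3 rather than C-7.
That gives the double bond between C-3 and C-4; a bromo group at C-3; an ethyl group at C-4; a fluoro group at C-9.
Substituent prefixes are cited in alphabetical order (multiplying prefixes like di-/tri- are ignored for ordering).
Assembling the pieces gives 3-bromo-4-ethyl-9-fluorodec-3-ene.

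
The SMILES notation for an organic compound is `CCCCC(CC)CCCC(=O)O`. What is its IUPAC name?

5-ethylnonanoic acid

Counting along the main chain through the –COOH group gives 9 carbons: the parent is nonane.
A carboxylic acid (terminal –COOH) is the principal characteristic group, giving the suffix -oic acid.
The numbering direction is chosen so that the carboxylic acid carbon is C-1 by definition.
With this numbering: an ethyl group at C-5.
The name is 5-ethylnonanoic acid.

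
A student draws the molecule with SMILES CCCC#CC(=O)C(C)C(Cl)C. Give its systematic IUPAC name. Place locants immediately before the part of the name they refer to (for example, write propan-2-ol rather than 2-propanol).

2-chloro-3-methylnon-5-yn-4-one

The longest chain bearing the carbonyl and the multiple bond is 9 carbons long (nonane).
The highest-priority functional group is a ketone (C=O on an internal carbon), so the name ends in -one.
There is one C≡C triple bond, indicated by the ending -yne.
The numbering direction is chosen so that numbering from this end puts the carbonyl group at C-4 rather than C-6.
This places the carbonyl at C-4; the triple bond between C-5 and C-6; a chloro group at C-2; a methyl group at C-3.
Prefixes are listed alphabetically: chloro, methyl.
The name is 2-chloro-3-methylnon-5-yn-4-one.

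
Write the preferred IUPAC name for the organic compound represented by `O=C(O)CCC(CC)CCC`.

4-ethylheptanoic acid

The longest carbon chain that includes the –COOH group has 7 carbons, so the parent hydride is heptane.
The highest-priority functional group is a carboxylic acid (terminal –COOH), so the name ends in -oic acid.
Choose the numbering such that the carboxylic acid carbon is C-1 by definition.
This places an ethyl group at C-4.
Assembling the pieces gives 4-ethylheptanoic acid.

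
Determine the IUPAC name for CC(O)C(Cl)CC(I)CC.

The longest chain bearing the –OH group is 7 carbons long (heptane).
The principal characteristic group is an alcohol (–OH), named with the suffix -ol.
The numbering direction is chosen so that numbering from this end puts the hydroxyl group at C-2 rather than C-6.
With this numbering: the hydroxyl at C-2; a chloro group at C-3; an iodo group at C-5.
Substituent prefixes are cited in alphabetical order (multiplying prefixes like di-/tri- are ignored for ordering).
The name is 3-chloro-5-iodoheptan-2-ol.

3-chloro-5-iodoheptan-2-ol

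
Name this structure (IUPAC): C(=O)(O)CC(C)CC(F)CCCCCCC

The longest chain bearing the –COOH group is 12 carbons long (dodecane).
The principal characteristic group is a carboxylic acid (terminal –COOH), named with the suffix -oic acid.
Number the chain so that the carboxylic acid carbon is C-1 by definition.
This places a fluoro group at C-5; a methyl group at C-3.
Prefixes are listed alphabetically: fluoro, methyl.
The name is 5-fluoro-3-methyldodecanoic acid.

5-fluoro-3-methyldodecanoic acid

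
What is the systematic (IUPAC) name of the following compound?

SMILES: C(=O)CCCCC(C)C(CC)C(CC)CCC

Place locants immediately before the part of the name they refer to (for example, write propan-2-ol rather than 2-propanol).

7,8-diethyl-6-methylundecanal

Counting along the main chain through the –CHO group gives 11 carbons: the parent is undecane.
An aldehyde (terminal –CHO) is the principal characteristic group, giving the suffix -al.
Choose the numbering such that the aldehyde carbon is C-1 by definition.
That gives ethyl groups at C-7 and C-8; a methyl group at C-6.
Prefixes are listed alphabetically: ethyl, methyl.
Assembling the pieces gives 7,8-diethyl-6-methylundecanal.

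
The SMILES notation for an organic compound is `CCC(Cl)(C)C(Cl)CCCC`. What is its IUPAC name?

The parent chain contains 8 carbons (octane).
Number the chain so that the substituent locant set {3,3,4} is lower than {5,6,6} at the first point of difference.
This places chloro groups at C-3 and C-4; a methyl group at C-3.
Substituent prefixes are cited in alphabetical order (multiplying prefixes like di-/tri- are ignored for ordering).
Putting it together: 3,4-dichloro-3-methyloctane.

3,4-dichloro-3-methyloctane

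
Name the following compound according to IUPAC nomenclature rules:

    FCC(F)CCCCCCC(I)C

The longest carbon chain is 10 atoms: the parent is decane.
Choose the numbering such that the substituent locant set {1,2,9} is lower than {2,9,10} at the first point of difference.
This places fluoro groups at C-1 and C-2; an iodo group at C-9.
Prefixes are listed alphabetically: fluoro, iodo.
Putting it together: 1,2-difluoro-9-iododecane.

1,2-difluoro-9-iododecane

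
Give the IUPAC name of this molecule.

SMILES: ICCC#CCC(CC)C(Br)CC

7-bromo-6-ethyl-1-iodonon-3-yne

The longest chain bearing the multiple bond is 9 carbons long (nonane).
There is one C≡C triple bond, indicated by the ending -yne.
Choose the numbering such that numbering from this end puts the triple bond at C-3 rather than C-6.
With this numbering: the triple bond between C-3 and C-4; a bromo group at C-7; an ethyl group at C-6; an iodo group at C-1.
Prefixes are listed alphabetically: bromo, ethyl, iodo.
The name is 7-bromo-6-ethyl-1-iodonon-3-yne.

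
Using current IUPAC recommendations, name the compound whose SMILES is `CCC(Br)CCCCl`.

The parent chain contains 6 carbons (hexane).
Choose the numbering such that the substituent locant set {1,4} is lower than {3,6} at the first point of difference.
This places a bromo group at C-4; a chloro group at C-1.
Substituent prefixes are cited in alphabetical order (multiplying prefixes like di-/tri- are ignored for ordering).
The name is 4-bromo-1-chlorohexane.

4-bromo-1-chlorohexane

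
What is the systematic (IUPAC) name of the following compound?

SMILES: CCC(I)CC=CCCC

The longest chain bearing the multiple bond is 9 carbons long (nonane).
A C=C double bond in the chain gives the infix -ene-.
Number the chain so that numbering from this end puts the double bond at C-4 rather than C-5.
That gives the double bond between C-4 and C-5; an iodo group at C-7.
The name is 7-iodonon-4-ene.

7-iodonon-4-ene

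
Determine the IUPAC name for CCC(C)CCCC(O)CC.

7-methylnonan-3-ol

The longest chain bearing the –OH group is 9 carbons long (nonane).
An alcohol (–OH) is the principal characteristic group, giving the suffix -ol.
Number the chain so that numbering from this end puts the hydroxyl group at C-3 rather than C-7.
That gives the hydroxyl at C-3; a methyl group at C-7.
The name is 7-methylnonan-3-ol.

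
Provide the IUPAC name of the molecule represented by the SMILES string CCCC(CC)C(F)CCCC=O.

The longest carbon chain that includes the –CHO group has 9 carbons, so the parent hydride is nonane.
The principal characteristic group is an aldehyde (terminal –CHO), named with the suffix -al.
The numbering direction is chosen so that the aldehyde carbon is C-1 by definition.
With this numbering: an ethyl group at C-6; a fluoro group at C-5.
Prefixes are listed alphabetically: ethyl, fluoro.
Assembling the pieces gives 6-ethyl-5-fluorononanal.

6-ethyl-5-fluorononanal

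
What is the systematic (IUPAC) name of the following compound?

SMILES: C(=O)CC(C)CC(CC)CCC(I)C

The longest chain bearing the –CHO group is 9 carbons long (nonane).
The principal characteristic group is an aldehyde (terminal –CHO), named with the suffix -al.
The numbering direction is chosen so that the aldehyde carbon is C-1 by definition.
With this numbering: an ethyl group at C-5; an iodo group at C-8; a methyl group at C-3.
The substituents are ordered alphabetically, ignoring any di-/tri- multipliers.
The name is 5-ethyl-8-iodo-3-methylnonanal.

5-ethyl-8-iodo-3-methylnonanal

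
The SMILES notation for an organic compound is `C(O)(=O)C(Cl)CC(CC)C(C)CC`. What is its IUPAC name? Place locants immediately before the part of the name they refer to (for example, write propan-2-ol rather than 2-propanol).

2-chloro-4-ethyl-5-methylheptanoic acid

Counting along the main chain through the –COOH group gives 7 carbons: the parent is heptane.
The principal characteristic group is a carboxylic acid (terminal –COOH), named with the suffix -oic acid.
The numbering direction is chosen so that the carboxylic acid carbon is C-1 by definition.
With this numbering: a chloro group at C-2; an ethyl group at C-4; a methyl group at C-5.
Substituent prefixes are cited in alphabetical order (multiplying prefixes like di-/tri- are ignored for ordering).
The name is 2-chloro-4-ethyl-5-methylheptanoic acid.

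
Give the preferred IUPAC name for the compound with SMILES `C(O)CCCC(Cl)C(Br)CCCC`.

The longest chain bearing the –OH group is 10 carbons long (decane).
An alcohol (–OH) is the principal characteristic group, giving the suffix -ol.
The numbering direction is chosen so that numbering from this end puts the hydroxyl group at C-1 rather than C-10.
This places the hydroxyl at C-1; a bromo group at C-6; a chloro group at C-5.
Prefixes are listed alphabetically: bromo, chloro.
Assembling the pieces gives 6-bromo-5-chlorodecan-1-ol.

6-bromo-5-chlorodecan-1-ol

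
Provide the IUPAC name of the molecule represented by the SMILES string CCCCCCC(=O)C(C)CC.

3-methyldecan-4-one

The longest chain bearing the carbonyl is 10 carbons long (decane).
The principal characteristic group is a ketone (C=O on an internal carbon), named with the suffix -one.
Number the chain so that numbering from this end puts the carbonyl group at C-4 rather than C-7.
This places the carbonyl at C-4; a methyl group at C-3.
The name is 3-methyldecan-4-one.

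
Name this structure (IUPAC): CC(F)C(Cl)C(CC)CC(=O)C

5-chloro-4-ethyl-6-fluoroheptan-2-one

Counting along the main chain through the carbonyl gives 7 carbons: the parent is heptane.
The principal characteristic group is a ketone (C=O on an internal carbon), named with the suffix -one.
Choose the numbering such that numbering from this end puts the carbonyl group at C-2 rather than C-6.
That gives the carbonyl at C-2; a chloro group at C-5; an ethyl group at C-4; a fluoro group at C-6.
Prefixes are listed alphabetically: chloro, ethyl, fluoro.
Assembling the pieces gives 5-chloro-4-ethyl-6-fluoroheptan-2-one.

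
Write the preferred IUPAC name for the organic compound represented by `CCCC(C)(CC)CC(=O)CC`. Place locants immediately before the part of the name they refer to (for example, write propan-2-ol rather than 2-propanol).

5-ethyl-5-methyloctan-3-one

The longest carbon chain that includes the carbonyl has 8 carbons, so the parent hydride is octane.
The principal characteristic group is a ketone (C=O on an internal carbon), named with the suffix -one.
Number the chain so that numbering from this end puts the carbonyl group at C-3 rather than C-6.
This places the carbonyl at C-3; an ethyl group at C-5; a methyl group at C-5.
Prefixes are listed alphabetically: ethyl, methyl.
The name is 5-ethyl-5-methyloctan-3-one.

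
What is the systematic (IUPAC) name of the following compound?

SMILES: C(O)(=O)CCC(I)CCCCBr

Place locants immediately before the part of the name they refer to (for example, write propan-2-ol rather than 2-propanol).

8-bromo-4-iodooctanoic acid

Counting along the main chain through the –COOH group gives 8 carbons: the parent is octane.
A carboxylic acid (terminal –COOH) is the principal characteristic group, giving the suffix -oic acid.
Choose the numbering such that the carboxylic acid carbon is C-1 by definition.
That gives a bromo group at C-8; an iodo group at C-4.
The substituents are ordered alphabetically, ignoring any di-/tri- multipliers.
The name is 8-bromo-4-iodooctanoic acid.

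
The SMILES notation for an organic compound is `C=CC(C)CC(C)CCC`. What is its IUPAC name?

The longest carbon chain that includes the multiple bond has 8 carbons, so the parent hydride is octane.
A C=C double bond in the chain gives the infix -ene-.
The numbering direction is chosen so that numbering from this end puts the double bond at C-1 rather than C-7.
With this numbering: the double bond between C-1 and C-2; methyl groups at C-3 and C-5.
Putting it together: 3,5-dimethyloct-1-ene.

3,5-dimethyloct-1-ene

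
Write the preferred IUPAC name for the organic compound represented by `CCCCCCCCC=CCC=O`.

dodec-3-enal

Counting along the main chain through the –CHO group and the multiple bond gives 12 carbons: the parent is dodecane.
The highest-priority functional group is an aldehyde (terminal –CHO), so the name ends in -al.
There is one C=C double bond, indicated by the ending -ene.
Choose the numbering such that the aldehyde carbon is C-1 by definition.
This places the double bond between C-3 and C-4.
Putting it together: dodec-3-enal.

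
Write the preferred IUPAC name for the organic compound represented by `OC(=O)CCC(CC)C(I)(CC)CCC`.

Counting along the main chain through the –COOH group gives 8 carbons: the parent is octane.
The principal characteristic group is a carboxylic acid (terminal –COOH), named with the suffix -oic acid.
The numbering direction is chosen so that the carboxylic acid carbon is C-1 by definition.
That gives ethyl groups at C-4 and C-5; an iodo group at C-5.
The substituents are ordered alphabetically, ignoring any di-/tri- multipliers.
The name is 4,5-diethyl-5-iodooctanoic acid.

4,5-diethyl-5-iodooctanoic acid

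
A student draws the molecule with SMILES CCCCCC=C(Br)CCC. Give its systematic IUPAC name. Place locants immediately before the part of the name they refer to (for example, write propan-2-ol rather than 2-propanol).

4-bromodec-4-ene

The longest carbon chain that includes the multiple bond has 10 carbons, so the parent hydride is decane.
The chain contains a C=C double bond, so the unsaturation ending is -ene.
Number the chain so that numbering from this end puts the double bond at C-4 rather than C-6.
This places the double bond between C-4 and C-5; a bromo group at C-4.
Assembling the pieces gives 4-bromodec-4-ene.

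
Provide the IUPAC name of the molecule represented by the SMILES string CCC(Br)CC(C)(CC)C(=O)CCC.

7-bromo-5-ethyl-5-methylnonan-4-one

Counting along the main chain through the carbonyl gives 9 carbons: the parent is nonane.
The principal characteristic group is a ketone (C=O on an internal carbon), named with the suffix -one.
Choose the numbering such that numbering from this end puts the carbonyl group at C-4 rather than C-6.
This places the carbonyl at C-4; a bromo group at C-7; an ethyl group at C-5; a methyl group at C-5.
Substituent prefixes are cited in alphabetical order (multiplying prefixes like di-/tri- are ignored for ordering).
The name is 7-bromo-5-ethyl-5-methylnonan-4-one.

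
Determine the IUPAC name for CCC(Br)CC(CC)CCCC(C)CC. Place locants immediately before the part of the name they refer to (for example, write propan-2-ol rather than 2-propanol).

3-bromo-5-ethyl-9-methylundecane

The longest carbon chain is 11 atoms: the parent is undecane.
The numbering direction is chosen so that the substituent locant set {3,5,9} is lower than {3,7,9} at the first point of difference.
With this numbering: a bromo group at C-3; an ethyl group at C-5; a methyl group at C-9.
Substituent prefixes are cited in alphabetical order (multiplying prefixes like di-/tri- are ignored for ordering).
Assembling the pieces gives 3-bromo-5-ethyl-9-methylundecane.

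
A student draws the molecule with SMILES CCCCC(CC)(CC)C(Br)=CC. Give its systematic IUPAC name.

Counting along the main chain through the multiple bond gives 8 carbons: the parent is octane.
A C=C double bond in the chain gives the infix -ene-.
The numbering direction is chosen so that numbering from this end puts the double bond at C-2 rather than C-6.
This places the double bond between C-2 and C-3; a bromo group at C-3; two ethyl groups at C-4.
The substituents are ordered alphabetically, ignoring any di-/tri- multipliers.
The name is 3-bromo-4,4-diethyloct-2-ene.

3-bromo-4,4-diethyloct-2-ene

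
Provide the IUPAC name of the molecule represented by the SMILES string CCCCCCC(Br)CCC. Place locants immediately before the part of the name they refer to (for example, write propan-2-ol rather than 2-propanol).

The longest carbon chain is 10 atoms: the parent is decane.
Number the chain so that the substituent locant set {4} is lower than {7} at the first point of difference.
This places a bromo group at C-4.
Assembling the pieces gives 4-bromodecane.

4-bromodecane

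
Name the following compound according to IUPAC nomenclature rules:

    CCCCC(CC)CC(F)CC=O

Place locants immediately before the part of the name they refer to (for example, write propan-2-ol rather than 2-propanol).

5-ethyl-3-fluorononanal

The longest chain bearing the –CHO group is 9 carbons long (nonane).
The principal characteristic group is an aldehyde (terminal –CHO), named with the suffix -al.
The numbering direction is chosen so that the aldehyde carbon is C-1 by definition.
That gives an ethyl group at C-5; a fluoro group at C-3.
Substituent prefixes are cited in alphabetical order (multiplying prefixes like di-/tri- are ignored for ordering).
Assembling the pieces gives 5-ethyl-3-fluorononanal.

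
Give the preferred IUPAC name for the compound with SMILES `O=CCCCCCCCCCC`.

The longest carbon chain that includes the –CHO group has 11 carbons, so the parent hydride is undecane.
An aldehyde (terminal –CHO) is the principal characteristic group, giving the suffix -al.
Number the chain so that the aldehyde carbon is C-1 by definition.
The name is undecanal.

undecanal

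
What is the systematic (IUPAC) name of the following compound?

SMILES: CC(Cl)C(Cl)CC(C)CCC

The longest carbon chain is 8 atoms: the parent is octane.
Number the chain so that the substituent locant set {2,3,5} is lower than {4,6,7} at the first point of difference.
With this numbering: chloro groups at C-2 and C-3; a methyl group at C-5.
The substituents are ordered alphabetically, ignoring any di-/tri- multipliers.
The name is 2,3-dichloro-5-methyloctane.

2,3-dichloro-5-methyloctane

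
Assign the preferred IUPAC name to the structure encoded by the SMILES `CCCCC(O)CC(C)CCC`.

7-methyldecan-5-ol

The longest carbon chain that includes the –OH group has 10 carbons, so the parent hydride is decane.
An alcohol (–OH) is the principal characteristic group, giving the suffix -ol.
Choose the numbering such that numbering from this end puts the hydroxyl group at C-5 rather than C-6.
This places the hydroxyl at C-5; a methyl group at C-7.
Assembling the pieces gives 7-methyldecan-5-ol.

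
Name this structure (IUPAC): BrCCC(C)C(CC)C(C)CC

1-bromo-4-ethyl-3,5-dimethylheptane

The parent chain contains 7 carbons (heptane).
Choose the numbering such that the substituent locant set {1,3,4,5} is lower than {3,4,5,7} at the first point of difference.
That gives a bromo group at C-1; an ethyl group at C-4; methyl groups at C-3 and C-5.
The substituents are ordered alphabetically, ignoring any di-/tri- multipliers.
Assembling the pieces gives 1-bromo-4-ethyl-3,5-dimethylheptane.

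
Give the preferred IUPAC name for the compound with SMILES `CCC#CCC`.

The longest carbon chain that includes the multiple bond has 6 carbons, so the parent hydride is hexane.
A C≡C triple bond in the chain gives the infix -yne-.
Numbering from either end gives identical locants here.
This places the triple bond between C-3 and C-4.
Putting it together: hex-3-yne.

hex-3-yne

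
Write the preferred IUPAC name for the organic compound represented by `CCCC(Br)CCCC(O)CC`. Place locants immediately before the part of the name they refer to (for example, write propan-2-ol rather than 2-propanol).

The longest carbon chain that includes the –OH group has 10 carbons, so the parent hydride is decane.
The highest-priority functional group is an alcohol (–OH), so the name ends in -ol.
Number the chain so that numbering from this end puts the hydroxyl group at C-3 rather than C-8.
This places the hydroxyl at C-3; a bromo group at C-7.
Assembling the pieces gives 7-bromodecan-3-ol.

7-bromodecan-3-ol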